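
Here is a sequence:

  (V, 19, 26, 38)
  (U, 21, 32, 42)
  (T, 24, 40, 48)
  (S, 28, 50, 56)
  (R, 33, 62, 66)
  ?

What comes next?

Letter: letters move back 1 place in the alphabet, so V, U, T, S, R → Q.
Second component goes 19, 21, 24, 28, 33 → 39 (differences are 2, 3, 4, … (increasing by 1 each time)).
Third component: differences are 6, 8, 10, … (increasing by 2 each time), so 26, 32, 40, 50, 62 → 76.
Fourth component: always 2 × the second component, so 38, 42, 48, 56, 66 → 78.
Combining the parts gives (Q, 39, 76, 78).

(Q, 39, 76, 78)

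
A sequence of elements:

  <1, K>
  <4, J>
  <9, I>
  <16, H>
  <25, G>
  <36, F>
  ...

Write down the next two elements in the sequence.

<49, E>, <64, D>

First coordinate: 1, 4, 9, 16, 25, 36 → 49 → 64 (perfect squares: 1², 2², 3², …).
For the letter, letters move back 1 place in the alphabet: K, J, I, H, G, F → E → D.
So the next two elements are <49, E> and <64, D>.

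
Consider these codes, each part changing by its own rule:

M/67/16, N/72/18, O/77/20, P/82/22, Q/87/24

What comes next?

R/92/26

Letter — letters move forward 1 place in the alphabet: M, N, O, P, Q → R.
Second component goes 67, 72, 77, 82, 87 → 92 (+5 each step).
Third component — +2 each step: 16, 18, 20, 22, 24 → 26.
Putting it together: R/92/26.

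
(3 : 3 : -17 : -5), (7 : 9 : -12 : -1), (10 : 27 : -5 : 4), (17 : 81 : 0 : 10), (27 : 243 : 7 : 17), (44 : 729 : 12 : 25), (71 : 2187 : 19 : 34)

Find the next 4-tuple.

(115 : 6561 : 24 : 44)

First component: 3, 7, 10, 17, 27, 44, 71 → 115 (each term is the sum of the two before it).
Second component: 3, 9, 27, 81, 243, 729, 2187 → 6561 (×3 each step).
Third component goes -17, -12, -5, 0, 7, 12, 19 → 24 (alternating steps +5, +7, +5, +7, …).
Fourth component — differences are 4, 5, 6, … (increasing by 1 each time): -5, -1, 4, 10, 17, 25, 34 → 44.
Putting it together: (115 : 6561 : 24 : 44).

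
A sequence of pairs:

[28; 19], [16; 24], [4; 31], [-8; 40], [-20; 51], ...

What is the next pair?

[-32; 64]

First slot: −12 each step, so 28, 16, 4, -8, -20 → -32.
For the second slot, differences are 5, 7, 9, … (increasing by 2 each time): 19, 24, 31, 40, 51 → 64.
Putting it together: [-32; 64].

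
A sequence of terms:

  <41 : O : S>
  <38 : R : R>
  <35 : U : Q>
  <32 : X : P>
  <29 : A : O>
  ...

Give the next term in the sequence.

First part: −3 each step; 41, 38, 35, 32, 29 → 26.
First letter: letters move forward 3 places in the alphabet, wrapping Z→A, so O, R, U, X, A → D.
Second letter — letters move back 1 place in the alphabet: S, R, Q, P, O → N.
So the next term is <26 : D : N>.

<26 : D : N>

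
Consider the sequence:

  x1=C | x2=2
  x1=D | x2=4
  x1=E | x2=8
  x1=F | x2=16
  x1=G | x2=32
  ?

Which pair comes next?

For the x1, letters move forward 1 place in the alphabet: C, D, E, F, G → H.
X2: ×2 each step, so 2, 4, 8, 16, 32 → 64.
Combining the parts gives x1=H | x2=64.

x1=H | x2=64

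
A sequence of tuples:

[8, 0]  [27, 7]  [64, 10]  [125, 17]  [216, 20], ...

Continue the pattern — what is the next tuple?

[343, 27]

First part: 8, 27, 64, 125, 216 → 343 (perfect cubes: 2³, 3³, 4³, …).
Second part goes 0, 7, 10, 17, 20 → 27 (alternating steps +7, +3, +7, +3, …).
So the next tuple is [343, 27].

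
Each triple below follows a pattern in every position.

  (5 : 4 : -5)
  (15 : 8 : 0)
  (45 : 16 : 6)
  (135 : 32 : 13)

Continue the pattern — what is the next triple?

First coordinate goes 5, 15, 45, 135 → 405 (×3 each step).
Second coordinate — ×2 each step: 4, 8, 16, 32 → 64.
Third coordinate: -5, 0, 6, 13 → 21 (differences are 5, 6, 7, … (increasing by 1 each time)).
So the next triple is (405 : 64 : 21).

(405 : 64 : 21)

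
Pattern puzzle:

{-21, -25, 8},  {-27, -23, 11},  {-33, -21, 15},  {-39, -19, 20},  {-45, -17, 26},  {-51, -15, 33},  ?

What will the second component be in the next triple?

-13

First component: -21, -27, -33, -39, -45, -51 → -57 (−6 each step).
Second component: -25, -23, -21, -19, -17, -15 → -13 (+2 each step).
Third component: differences are 3, 4, 5, … (increasing by 1 each time), so 8, 11, 15, 20, 26, 33 → 41.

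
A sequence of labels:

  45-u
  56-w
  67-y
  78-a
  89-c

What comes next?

100-e

First component: 45, 56, 67, 78, 89 → 100 (+11 each step).
Letter — letters move forward 2 places in the alphabet, wrapping Z→A: u, w, y, a, c → e.
Putting it together: 100-e.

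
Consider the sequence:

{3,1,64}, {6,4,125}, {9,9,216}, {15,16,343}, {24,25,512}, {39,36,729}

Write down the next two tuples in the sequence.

First value — each term is the sum of the two before it: 3, 6, 9, 15, 24, 39 → 63 → 102.
Second value goes 1, 4, 9, 16, 25, 36 → 49 → 64 (perfect squares: 1², 2², 3², …).
Third value: 64, 125, 216, 343, 512, 729 → 1000 → 1331 (perfect cubes: 4³, 5³, 6³, …).
Putting the parts together: {63,49,1000} and then {102,64,1331}.

{63,49,1000}, {102,64,1331}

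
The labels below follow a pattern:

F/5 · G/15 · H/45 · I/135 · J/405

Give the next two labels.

Letter — letters move forward 1 place in the alphabet: F, G, H, I, J → K → L.
Second component: ×3 each step; 5, 15, 45, 135, 405 → 1215 → 3645.
Putting the parts together: K/1215 and then L/3645.

K/1215, L/3645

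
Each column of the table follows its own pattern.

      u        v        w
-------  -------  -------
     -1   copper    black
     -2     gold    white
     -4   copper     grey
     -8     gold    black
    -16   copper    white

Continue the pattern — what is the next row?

-32  gold  grey

Column u — ×2 each step: -1, -2, -4, -8, -16 → -32.
Column v goes copper, gold, copper, gold, copper → gold (alternates copper ↔ gold).
Column w — repeats black → white → grey: black, white, grey, black, white → grey.
Putting it together: -32  gold  grey.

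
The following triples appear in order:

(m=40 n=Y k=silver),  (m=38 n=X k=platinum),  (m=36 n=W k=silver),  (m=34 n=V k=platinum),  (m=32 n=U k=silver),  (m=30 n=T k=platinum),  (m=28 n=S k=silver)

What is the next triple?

M: 40, 38, 36, 34, 32, 30, 28 → 26 (−2 each step).
N — letters move back 1 place in the alphabet: Y, X, W, V, U, T, S → R.
K: alternates silver ↔ platinum; silver, platinum, silver, platinum, silver, platinum, silver → platinum.
So the next triple is (m=26 n=R k=platinum).

(m=26 n=R k=platinum)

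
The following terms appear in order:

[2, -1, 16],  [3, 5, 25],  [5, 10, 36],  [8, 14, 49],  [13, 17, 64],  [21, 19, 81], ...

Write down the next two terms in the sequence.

First entry: each term is the sum of the two before it; 2, 3, 5, 8, 13, 21 → 34 → 55.
Second entry: differences are 6, 5, 4, … (decreasing by 1 each time); -1, 5, 10, 14, 17, 19 → 20 → 20.
Third entry — perfect squares: 4², 5², 6², …: 16, 25, 36, 49, 64, 81 → 100 → 121.
Putting the parts together: [34, 20, 100] and then [55, 20, 121].

[34, 20, 100], [55, 20, 121]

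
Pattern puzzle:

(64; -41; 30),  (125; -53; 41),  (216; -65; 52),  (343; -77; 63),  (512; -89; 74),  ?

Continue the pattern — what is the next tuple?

(729; -101; 85)

First slot: perfect cubes: 4³, 5³, 6³, …, so 64, 125, 216, 343, 512 → 729.
Second slot goes -41, -53, -65, -77, -89 → -101 (−12 each step).
Third slot — +11 each step: 30, 41, 52, 63, 74 → 85.
So the next tuple is (729; -101; 85).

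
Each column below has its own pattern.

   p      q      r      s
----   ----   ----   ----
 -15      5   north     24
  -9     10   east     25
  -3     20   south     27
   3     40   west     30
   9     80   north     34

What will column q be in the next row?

160

Column q: ×2 each step; 5, 10, 20, 40, 80 → 160.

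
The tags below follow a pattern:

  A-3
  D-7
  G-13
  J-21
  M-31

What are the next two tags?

Letter: letters move forward 3 places in the alphabet; A, D, G, J, M → P → S.
Second component: differences are 4, 6, 8, … (increasing by 2 each time); 3, 7, 13, 21, 31 → 43 → 57.
So the next two tags are P-43 and S-57.

P-43, S-57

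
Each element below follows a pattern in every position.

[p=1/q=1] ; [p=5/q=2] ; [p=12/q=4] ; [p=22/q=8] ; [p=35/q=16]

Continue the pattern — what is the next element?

[p=51/q=32]

P: differences are 4, 7, 10, … (increasing by 3 each time); 1, 5, 12, 22, 35 → 51.
Q: ×2 each step, so 1, 2, 4, 8, 16 → 32.
Putting it together: [p=51/q=32].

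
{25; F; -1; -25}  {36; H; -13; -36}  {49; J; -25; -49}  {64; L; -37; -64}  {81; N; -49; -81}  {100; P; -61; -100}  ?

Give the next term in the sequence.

First entry — perfect squares: 5², 6², 7², …: 25, 36, 49, 64, 81, 100 → 121.
Letter goes F, H, J, L, N, P → R (letters move forward 2 places in the alphabet).
Third entry: −12 each step; -1, -13, -25, -37, -49, -61 → -73.
Fourth entry: -25, -36, -49, -64, -81, -100 → -121 (always the negative of the first entry).
Combining the parts gives {121; R; -73; -121}.

{121; R; -73; -121}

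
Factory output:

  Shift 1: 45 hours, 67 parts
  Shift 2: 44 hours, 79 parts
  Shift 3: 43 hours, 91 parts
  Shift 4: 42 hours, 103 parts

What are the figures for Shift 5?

Hours: 45, 44, 43, 42 → 41 (−1 each step).
Parts: +12 each step, so 67, 79, 91, 103 → 115.
So the next record is 41 hours, 115 parts.

41 hours, 115 parts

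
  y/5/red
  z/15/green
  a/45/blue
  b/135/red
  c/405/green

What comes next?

d/1215/blue

Letter: y, z, a, b, c → d (letters move forward 1 place in the alphabet, wrapping Z→A).
Second component — ×3 each step: 5, 15, 45, 135, 405 → 1215.
Colour goes red, green, blue, red, green → blue (repeats red → green → blue).
Combining the parts gives d/1215/blue.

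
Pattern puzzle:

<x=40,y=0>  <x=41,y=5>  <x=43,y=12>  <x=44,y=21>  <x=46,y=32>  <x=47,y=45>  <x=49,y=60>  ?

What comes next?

<x=50,y=77>

For the x, alternating steps +1, +2, +1, +2, …: 40, 41, 43, 44, 46, 47, 49 → 50.
Y: 0, 5, 12, 21, 32, 45, 60 → 77 (differences are 5, 7, 9, … (increasing by 2 each time)).
Putting it together: <x=50,y=77>.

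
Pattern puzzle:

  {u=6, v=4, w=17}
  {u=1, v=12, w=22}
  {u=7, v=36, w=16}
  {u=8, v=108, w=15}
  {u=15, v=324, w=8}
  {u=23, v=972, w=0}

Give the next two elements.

{u=38, v=2916, w=-15}, {u=61, v=8748, w=-38}

U: 6, 1, 7, 8, 15, 23 → 38 → 61 (each term is the sum of the two before it).
V: ×3 each step; 4, 12, 36, 108, 324, 972 → 2916 → 8748.
W goes 17, 22, 16, 15, 8, 0 → -15 → -38 (together with the u always sums to 23).
So the next two elements are {u=38, v=2916, w=-15} and {u=61, v=8748, w=-38}.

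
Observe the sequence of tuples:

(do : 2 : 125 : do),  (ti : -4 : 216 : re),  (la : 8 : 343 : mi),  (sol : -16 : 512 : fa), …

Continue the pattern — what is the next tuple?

(fa : 32 : 729 : sol)

First note: do, ti, la, sol → fa (runs backward through the solfège scale do→ti).
For the second value, ×(-2) each step: 2, -4, 8, -16 → 32.
For the third value, perfect cubes: 5³, 6³, 7³, …: 125, 216, 343, 512 → 729.
Second note: runs through the solfège scale do→ti, so do, re, mi, fa → sol.
Putting it together: (fa : 32 : 729 : sol).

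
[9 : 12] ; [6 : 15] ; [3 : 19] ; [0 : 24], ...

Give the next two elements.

[-3 : 30], [-6 : 37]

First entry — −3 each step: 9, 6, 3, 0 → -3 → -6.
For the second entry, differences are 3, 4, 5, … (increasing by 1 each time): 12, 15, 19, 24 → 30 → 37.
So the next two elements are [-3 : 30] and [-6 : 37].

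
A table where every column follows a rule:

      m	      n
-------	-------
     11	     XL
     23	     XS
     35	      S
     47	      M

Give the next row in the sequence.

59  L

For the column m, +12 each step: 11, 23, 35, 47 → 59.
Column n goes XL, XS, S, M → L (runs through clothing sizes XS→XL).
Putting it together: 59  L.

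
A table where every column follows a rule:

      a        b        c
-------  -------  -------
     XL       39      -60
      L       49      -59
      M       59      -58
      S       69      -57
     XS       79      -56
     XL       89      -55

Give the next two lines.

L  99  -54; M  109  -53

Column a: repeats XL → L → M → S → XS, so XL, L, M, S, XS, XL → L → M.
For the column b, +10 each step: 39, 49, 59, 69, 79, 89 → 99 → 109.
Column c: +1 each step, so -60, -59, -58, -57, -56, -55 → -54 → -53.
Putting the parts together: L  99  -54 and then M  109  -53.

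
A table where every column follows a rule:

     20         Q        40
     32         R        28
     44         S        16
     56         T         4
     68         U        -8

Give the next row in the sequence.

80  V  -20

First component: +12 each step; 20, 32, 44, 56, 68 → 80.
Letter — letters move forward 1 place in the alphabet: Q, R, S, T, U → V.
Third component goes 40, 28, 16, 4, -8 → -20 (together with the first component always sums to 60).
So the next row is 80  V  -20.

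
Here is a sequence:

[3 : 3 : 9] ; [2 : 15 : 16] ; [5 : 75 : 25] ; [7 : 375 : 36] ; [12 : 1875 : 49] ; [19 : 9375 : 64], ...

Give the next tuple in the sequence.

[31 : 46875 : 81]

First coordinate: 3, 2, 5, 7, 12, 19 → 31 (each term is the sum of the two before it).
Second coordinate: 3, 15, 75, 375, 1875, 9375 → 46875 (×5 each step).
Third coordinate goes 9, 16, 25, 36, 49, 64 → 81 (perfect squares: 3², 4², 5², …).
Combining the parts gives [31 : 46875 : 81].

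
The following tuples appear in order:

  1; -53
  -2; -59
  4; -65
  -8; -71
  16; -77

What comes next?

-32; -83

First entry goes 1, -2, 4, -8, 16 → -32 (×(-2) each step).
Second entry goes -53, -59, -65, -71, -77 → -83 (−6 each step).
Combining the parts gives -32; -83.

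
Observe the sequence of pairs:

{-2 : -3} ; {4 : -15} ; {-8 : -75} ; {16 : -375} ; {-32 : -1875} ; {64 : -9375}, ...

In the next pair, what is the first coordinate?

First coordinate: ×(-2) each step, so -2, 4, -8, 16, -32, 64 → -128.

-128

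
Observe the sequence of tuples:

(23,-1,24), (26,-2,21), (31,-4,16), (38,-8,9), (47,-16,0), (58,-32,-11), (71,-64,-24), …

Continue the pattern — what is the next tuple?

(86,-128,-39)

First part — differences are 3, 5, 7, … (increasing by 2 each time): 23, 26, 31, 38, 47, 58, 71 → 86.
Second part: ×2 each step; -1, -2, -4, -8, -16, -32, -64 → -128.
Third part: together with the first part always sums to 47; 24, 21, 16, 9, 0, -11, -24 → -39.
So the next tuple is (86,-128,-39).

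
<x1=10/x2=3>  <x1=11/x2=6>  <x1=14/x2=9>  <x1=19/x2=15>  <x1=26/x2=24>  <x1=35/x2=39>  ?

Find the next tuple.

For the x1, differences are 1, 3, 5, … (increasing by 2 each time): 10, 11, 14, 19, 26, 35 → 46.
X2: each term is the sum of the two before it, so 3, 6, 9, 15, 24, 39 → 63.
Combining the parts gives <x1=46/x2=63>.

<x1=46/x2=63>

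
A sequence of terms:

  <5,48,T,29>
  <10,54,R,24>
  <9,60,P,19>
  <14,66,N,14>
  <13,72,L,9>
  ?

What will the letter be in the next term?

Letter: T, R, P, N, L → J (letters move back 2 places in the alphabet).

J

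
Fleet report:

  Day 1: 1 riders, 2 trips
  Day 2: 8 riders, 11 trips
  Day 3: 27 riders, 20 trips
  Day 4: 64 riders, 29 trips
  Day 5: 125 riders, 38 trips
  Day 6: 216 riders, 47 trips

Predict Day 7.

343 riders, 56 trips

Riders: perfect cubes: 1³, 2³, 3³, …; 1, 8, 27, 64, 125, 216 → 343.
Trips: +9 each step; 2, 11, 20, 29, 38, 47 → 56.
Putting it together: 343 riders, 56 trips.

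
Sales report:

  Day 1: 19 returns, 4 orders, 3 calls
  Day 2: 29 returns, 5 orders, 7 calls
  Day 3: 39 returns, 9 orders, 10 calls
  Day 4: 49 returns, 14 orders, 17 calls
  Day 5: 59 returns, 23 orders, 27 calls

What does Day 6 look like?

Returns goes 19, 29, 39, 49, 59 → 69 (+10 each step).
Orders — each term is the sum of the two before it: 4, 5, 9, 14, 23 → 37.
Calls: each term is the sum of the two before it; 3, 7, 10, 17, 27 → 44.
Combining the parts gives 69 returns, 37 orders, 44 calls.

69 returns, 37 orders, 44 calls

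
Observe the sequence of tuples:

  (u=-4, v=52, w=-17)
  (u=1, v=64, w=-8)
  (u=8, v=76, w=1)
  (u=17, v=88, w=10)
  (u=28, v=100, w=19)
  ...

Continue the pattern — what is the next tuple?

U: differences are 5, 7, 9, … (increasing by 2 each time); -4, 1, 8, 17, 28 → 41.
V: +12 each step; 52, 64, 76, 88, 100 → 112.
W goes -17, -8, 1, 10, 19 → 28 (+9 each step).
Putting it together: (u=41, v=112, w=28).

(u=41, v=112, w=28)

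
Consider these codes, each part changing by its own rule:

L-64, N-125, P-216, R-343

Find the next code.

T-512

Letter goes L, N, P, R → T (letters move forward 2 places in the alphabet).
Second component: perfect cubes: 4³, 5³, 6³, …; 64, 125, 216, 343 → 512.
So the next code is T-512.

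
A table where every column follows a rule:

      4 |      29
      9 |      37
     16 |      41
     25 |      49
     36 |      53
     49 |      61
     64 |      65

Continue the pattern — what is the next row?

81  73

First component: 4, 9, 16, 25, 36, 49, 64 → 81 (perfect squares: 2², 3², 4², …).
Second component — alternating steps +8, +4, +8, +4, …: 29, 37, 41, 49, 53, 61, 65 → 73.
Putting it together: 81  73.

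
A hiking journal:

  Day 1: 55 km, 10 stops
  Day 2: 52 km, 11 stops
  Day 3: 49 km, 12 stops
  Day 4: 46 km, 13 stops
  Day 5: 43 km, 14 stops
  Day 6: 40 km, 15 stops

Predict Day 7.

Km: −3 each step; 55, 52, 49, 46, 43, 40 → 37.
Stops goes 10, 11, 12, 13, 14, 15 → 16 (+1 each step).
Combining the parts gives 37 km, 16 stops.

37 km, 16 stops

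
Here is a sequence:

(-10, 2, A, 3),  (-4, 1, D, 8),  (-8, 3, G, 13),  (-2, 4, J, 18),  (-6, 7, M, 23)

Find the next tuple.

First component — alternating steps +6, −4, +6, −4, …: -10, -4, -8, -2, -6 → 0.
Second component — each term is the sum of the two before it: 2, 1, 3, 4, 7 → 11.
Letter: letters move forward 3 places in the alphabet, so A, D, G, J, M → P.
Fourth component: +5 each step, so 3, 8, 13, 18, 23 → 28.
So the next tuple is (0, 11, P, 28).

(0, 11, P, 28)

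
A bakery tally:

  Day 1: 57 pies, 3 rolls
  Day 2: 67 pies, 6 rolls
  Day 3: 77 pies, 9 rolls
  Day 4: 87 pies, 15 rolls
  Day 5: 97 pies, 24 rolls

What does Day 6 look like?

Pies — +10 each step: 57, 67, 77, 87, 97 → 107.
Rolls: each term is the sum of the two before it; 3, 6, 9, 15, 24 → 39.
Putting it together: 107 pies, 39 rolls.

107 pies, 39 rolls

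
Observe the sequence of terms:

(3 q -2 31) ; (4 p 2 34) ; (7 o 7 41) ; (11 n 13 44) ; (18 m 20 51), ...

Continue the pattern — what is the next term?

(29 l 28 54)

First entry: 3, 4, 7, 11, 18 → 29 (each term is the sum of the two before it).
Letter — letters move back 1 place in the alphabet: q, p, o, n, m → l.
Third entry goes -2, 2, 7, 13, 20 → 28 (differences are 4, 5, 6, … (increasing by 1 each time)).
Fourth entry: alternating steps +3, +7, +3, +7, …, so 31, 34, 41, 44, 51 → 54.
Putting it together: (29 l 28 54).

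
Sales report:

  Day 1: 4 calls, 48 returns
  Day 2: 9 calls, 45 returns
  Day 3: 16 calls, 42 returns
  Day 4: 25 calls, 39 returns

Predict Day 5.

For the calls, perfect squares: 2², 3², 4², …: 4, 9, 16, 25 → 36.
Returns: 48, 45, 42, 39 → 36 (−3 each step).
Putting it together: 36 calls, 36 returns.

36 calls, 36 returns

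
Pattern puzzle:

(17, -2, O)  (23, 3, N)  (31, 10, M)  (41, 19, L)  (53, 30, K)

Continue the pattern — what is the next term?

First entry goes 17, 23, 31, 41, 53 → 67 (differences are 6, 8, 10, … (increasing by 2 each time)).
For the second entry, differences are 5, 7, 9, … (increasing by 2 each time): -2, 3, 10, 19, 30 → 43.
Letter: letters move back 1 place in the alphabet; O, N, M, L, K → J.
Putting it together: (67, 43, J).

(67, 43, J)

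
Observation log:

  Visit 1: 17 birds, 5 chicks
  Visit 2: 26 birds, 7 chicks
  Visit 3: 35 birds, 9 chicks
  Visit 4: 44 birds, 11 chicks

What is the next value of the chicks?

Chicks goes 5, 7, 9, 11 → 13 (+2 each step).

13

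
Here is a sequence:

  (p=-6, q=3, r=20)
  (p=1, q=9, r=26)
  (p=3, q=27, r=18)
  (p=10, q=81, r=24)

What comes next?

(p=12, q=243, r=16)

P: alternating steps +7, +2, +7, +2, …, so -6, 1, 3, 10 → 12.
Q goes 3, 9, 27, 81 → 243 (×3 each step).
For the r, alternating steps +6, −8, +6, −8, …: 20, 26, 18, 24 → 16.
Combining the parts gives (p=12, q=243, r=16).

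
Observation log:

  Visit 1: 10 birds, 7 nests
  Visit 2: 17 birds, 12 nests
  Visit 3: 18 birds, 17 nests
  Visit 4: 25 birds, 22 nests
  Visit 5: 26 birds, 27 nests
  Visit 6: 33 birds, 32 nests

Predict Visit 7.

Birds goes 10, 17, 18, 25, 26, 33 → 34 (alternating steps +7, +1, +7, +1, …).
Nests: 7, 12, 17, 22, 27, 32 → 37 (+5 each step).
Combining the parts gives 34 birds, 37 nests.

34 birds, 37 nests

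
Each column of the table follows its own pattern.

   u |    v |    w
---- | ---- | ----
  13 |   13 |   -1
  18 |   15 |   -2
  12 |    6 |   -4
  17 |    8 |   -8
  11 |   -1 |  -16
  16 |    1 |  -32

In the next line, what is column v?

Column v goes 13, 15, 6, 8, -1, 1 → -8 (alternating steps +2, −9, +2, −9, …).

-8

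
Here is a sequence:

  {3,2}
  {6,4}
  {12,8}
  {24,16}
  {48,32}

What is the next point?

{96,64}

First value: ×2 each step, so 3, 6, 12, 24, 48 → 96.
Second value: ×2 each step, so 2, 4, 8, 16, 32 → 64.
Combining the parts gives {96,64}.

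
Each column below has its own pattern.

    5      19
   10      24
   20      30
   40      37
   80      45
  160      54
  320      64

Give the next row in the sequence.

640  75

First component: 5, 10, 20, 40, 80, 160, 320 → 640 (×2 each step).
Second component: differences are 5, 6, 7, … (increasing by 1 each time); 19, 24, 30, 37, 45, 54, 64 → 75.
Combining the parts gives 640  75.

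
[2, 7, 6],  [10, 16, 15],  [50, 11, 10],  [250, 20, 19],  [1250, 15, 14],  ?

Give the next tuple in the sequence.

[6250, 24, 23]

First coordinate: 2, 10, 50, 250, 1250 → 6250 (×5 each step).
Second coordinate: 7, 16, 11, 20, 15 → 24 (alternating steps +9, −5, +9, −5, …).
Third coordinate: always 1 less than the second coordinate, so 6, 15, 10, 19, 14 → 23.
Putting it together: [6250, 24, 23].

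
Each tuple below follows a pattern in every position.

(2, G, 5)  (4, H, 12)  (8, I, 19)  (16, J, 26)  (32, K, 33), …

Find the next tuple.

For the first value, ×2 each step: 2, 4, 8, 16, 32 → 64.
Letter: letters move forward 1 place in the alphabet, so G, H, I, J, K → L.
Third value: +7 each step, so 5, 12, 19, 26, 33 → 40.
So the next tuple is (64, L, 40).

(64, L, 40)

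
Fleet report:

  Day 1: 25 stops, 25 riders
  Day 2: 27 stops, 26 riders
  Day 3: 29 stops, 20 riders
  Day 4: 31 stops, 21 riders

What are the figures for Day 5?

Stops: +2 each step; 25, 27, 29, 31 → 33.
Riders — alternating steps +1, −6, +1, −6, …: 25, 26, 20, 21 → 15.
Putting it together: 33 stops, 15 riders.

33 stops, 15 riders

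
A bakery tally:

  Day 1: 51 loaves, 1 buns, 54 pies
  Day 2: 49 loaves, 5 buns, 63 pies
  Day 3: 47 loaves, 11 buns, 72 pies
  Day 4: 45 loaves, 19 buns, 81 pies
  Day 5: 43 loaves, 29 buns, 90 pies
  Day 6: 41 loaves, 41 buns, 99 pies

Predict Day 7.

39 loaves, 55 buns, 108 pies

Loaves: 51, 49, 47, 45, 43, 41 → 39 (−2 each step).
Buns: differences are 4, 6, 8, … (increasing by 2 each time), so 1, 5, 11, 19, 29, 41 → 55.
Pies: +9 each step; 54, 63, 72, 81, 90, 99 → 108.
Putting it together: 39 loaves, 55 buns, 108 pies.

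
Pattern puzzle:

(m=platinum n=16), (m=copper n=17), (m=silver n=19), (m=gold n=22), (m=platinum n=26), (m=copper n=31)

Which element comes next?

(m=silver n=37)

M goes platinum, copper, silver, gold, platinum, copper → silver (repeats platinum → copper → silver → gold).
N goes 16, 17, 19, 22, 26, 31 → 37 (differences are 1, 2, 3, … (increasing by 1 each time)).
Combining the parts gives (m=silver n=37).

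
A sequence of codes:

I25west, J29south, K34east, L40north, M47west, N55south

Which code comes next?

O64east

Letter: I, J, K, L, M, N → O (letters move forward 1 place in the alphabet).
For the second component, differences are 4, 5, 6, … (increasing by 1 each time): 25, 29, 34, 40, 47, 55 → 64.
Direction: repeats west → south → east → north, so west, south, east, north, west, south → east.
Putting it together: O64east.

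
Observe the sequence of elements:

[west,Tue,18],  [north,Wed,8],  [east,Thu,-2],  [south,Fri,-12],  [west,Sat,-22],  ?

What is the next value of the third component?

For the third component, −10 each step: 18, 8, -2, -12, -22 → -32.

-32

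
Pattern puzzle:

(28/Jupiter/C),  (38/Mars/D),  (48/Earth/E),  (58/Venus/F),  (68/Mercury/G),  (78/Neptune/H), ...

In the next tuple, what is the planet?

Uranus

First slot: +10 each step; 28, 38, 48, 58, 68, 78 → 88.
Planet: runs backward through the planets Mercury→Neptune; Jupiter, Mars, Earth, Venus, Mercury, Neptune → Uranus.
Letter: letters move forward 1 place in the alphabet; C, D, E, F, G, H → I.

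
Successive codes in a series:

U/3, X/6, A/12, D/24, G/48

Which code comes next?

Letter: U, X, A, D, G → J (letters move forward 3 places in the alphabet, wrapping Z→A).
Second component: ×2 each step; 3, 6, 12, 24, 48 → 96.
Combining the parts gives J/96.

J/96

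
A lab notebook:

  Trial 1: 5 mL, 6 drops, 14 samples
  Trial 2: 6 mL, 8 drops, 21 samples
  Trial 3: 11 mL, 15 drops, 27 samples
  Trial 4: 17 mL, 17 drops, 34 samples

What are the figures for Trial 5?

28 mL, 24 drops, 40 samples

ML: each term is the sum of the two before it, so 5, 6, 11, 17 → 28.
Drops: alternating steps +2, +7, +2, +7, …, so 6, 8, 15, 17 → 24.
For the samples, alternating steps +7, +6, +7, +6, …: 14, 21, 27, 34 → 40.
Combining the parts gives 28 mL, 24 drops, 40 samples.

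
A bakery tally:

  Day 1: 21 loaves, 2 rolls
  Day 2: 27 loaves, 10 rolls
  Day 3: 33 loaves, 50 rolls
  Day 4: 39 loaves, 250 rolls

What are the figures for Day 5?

45 loaves, 1250 rolls

Loaves goes 21, 27, 33, 39 → 45 (+6 each step).
Rolls — ×5 each step: 2, 10, 50, 250 → 1250.
Combining the parts gives 45 loaves, 1250 rolls.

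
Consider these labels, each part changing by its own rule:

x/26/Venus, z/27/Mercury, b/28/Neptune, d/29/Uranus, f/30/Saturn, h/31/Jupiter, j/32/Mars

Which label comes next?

l/33/Earth

Letter goes x, z, b, d, f, h, j → l (letters move forward 2 places in the alphabet, wrapping Z→A).
Second component: +1 each step; 26, 27, 28, 29, 30, 31, 32 → 33.
Planet: runs backward through the planets Mercury→Neptune, so Venus, Mercury, Neptune, Uranus, Saturn, Jupiter, Mars → Earth.
Combining the parts gives l/33/Earth.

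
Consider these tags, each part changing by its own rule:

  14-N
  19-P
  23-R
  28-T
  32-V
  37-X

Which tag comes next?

First component: 14, 19, 23, 28, 32, 37 → 41 (alternating steps +5, +4, +5, +4, …).
Letter: letters move forward 2 places in the alphabet, so N, P, R, T, V, X → Z.
Putting it together: 41-Z.

41-Z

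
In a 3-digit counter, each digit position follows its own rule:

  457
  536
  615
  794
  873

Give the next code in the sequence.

952

For the first digit, +1 each step, mod 10: 4, 5, 6, 7, 8 → 9.
For the second digit, −2 each step, mod 10: 5, 3, 1, 9, 7 → 5.
Third digit goes 7, 6, 5, 4, 3 → 2 (−1 each step, mod 10).
So the next code is 952.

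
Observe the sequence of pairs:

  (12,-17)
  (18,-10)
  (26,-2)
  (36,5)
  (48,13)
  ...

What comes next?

First part — differences are 6, 8, 10, … (increasing by 2 each time): 12, 18, 26, 36, 48 → 62.
Second part goes -17, -10, -2, 5, 13 → 20 (alternating steps +7, +8, +7, +8, …).
So the next pair is (62,20).

(62,20)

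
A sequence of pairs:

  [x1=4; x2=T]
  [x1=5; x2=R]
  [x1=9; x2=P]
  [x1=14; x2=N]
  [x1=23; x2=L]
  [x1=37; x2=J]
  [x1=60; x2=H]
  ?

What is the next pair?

For the x1, each term is the sum of the two before it: 4, 5, 9, 14, 23, 37, 60 → 97.
X2: letters move back 2 places in the alphabet; T, R, P, N, L, J, H → F.
Putting it together: [x1=97; x2=F].

[x1=97; x2=F]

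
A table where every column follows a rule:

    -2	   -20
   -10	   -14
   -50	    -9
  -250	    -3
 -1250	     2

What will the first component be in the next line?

-6250

First component: ×5 each step; -2, -10, -50, -250, -1250 → -6250.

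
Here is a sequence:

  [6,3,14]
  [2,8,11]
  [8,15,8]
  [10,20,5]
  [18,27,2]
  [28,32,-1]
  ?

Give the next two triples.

First coordinate: each term is the sum of the two before it; 6, 2, 8, 10, 18, 28 → 46 → 74.
Second coordinate: alternating steps +5, +7, +5, +7, …; 3, 8, 15, 20, 27, 32 → 39 → 44.
Third coordinate — −3 each step: 14, 11, 8, 5, 2, -1 → -4 → -7.
So the next two triples are [46,39,-4] and [74,44,-7].

[46,39,-4], [74,44,-7]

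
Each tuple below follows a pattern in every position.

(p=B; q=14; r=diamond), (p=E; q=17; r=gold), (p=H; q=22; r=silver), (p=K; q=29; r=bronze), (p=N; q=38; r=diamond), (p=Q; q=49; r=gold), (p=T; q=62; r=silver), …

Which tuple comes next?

(p=W; q=77; r=bronze)

For the p, letters move forward 3 places in the alphabet: B, E, H, K, N, Q, T → W.
Q — differences are 3, 5, 7, … (increasing by 2 each time): 14, 17, 22, 29, 38, 49, 62 → 77.
For the r, repeats diamond → gold → silver → bronze: diamond, gold, silver, bronze, diamond, gold, silver → bronze.
So the next tuple is (p=W; q=77; r=bronze).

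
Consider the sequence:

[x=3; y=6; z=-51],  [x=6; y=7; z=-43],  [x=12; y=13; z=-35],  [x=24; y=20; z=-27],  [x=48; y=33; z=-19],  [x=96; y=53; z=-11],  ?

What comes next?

For the x, ×2 each step: 3, 6, 12, 24, 48, 96 → 192.
Y — each term is the sum of the two before it: 6, 7, 13, 20, 33, 53 → 86.
Z goes -51, -43, -35, -27, -19, -11 → -3 (+8 each step).
Combining the parts gives [x=192; y=86; z=-3].

[x=192; y=86; z=-3]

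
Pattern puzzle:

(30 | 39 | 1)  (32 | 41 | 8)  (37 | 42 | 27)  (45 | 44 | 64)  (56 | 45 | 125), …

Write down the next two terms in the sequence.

First part goes 30, 32, 37, 45, 56 → 70 → 87 (differences are 2, 5, 8, … (increasing by 3 each time)).
Second part: alternating steps +2, +1, +2, +1, …; 39, 41, 42, 44, 45 → 47 → 48.
Third part: 1, 8, 27, 64, 125 → 216 → 343 (perfect cubes: 1³, 2³, 3³, …).
So the next two terms are (70 | 47 | 216) and (87 | 48 | 343).

(70 | 47 | 216), (87 | 48 | 343)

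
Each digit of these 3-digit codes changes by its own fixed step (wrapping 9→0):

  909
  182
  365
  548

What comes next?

First digit: 9, 1, 3, 5 → 7 (+2 each step, mod 10).
Second digit goes 0, 8, 6, 4 → 2 (−2 each step, mod 10).
Third digit goes 9, 2, 5, 8 → 1 (+3 each step, mod 10).
Combining the parts gives 721.

721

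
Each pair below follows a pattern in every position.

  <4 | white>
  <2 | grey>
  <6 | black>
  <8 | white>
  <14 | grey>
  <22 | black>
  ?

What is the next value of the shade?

Shade goes white, grey, black, white, grey, black → white (repeats white → grey → black).

white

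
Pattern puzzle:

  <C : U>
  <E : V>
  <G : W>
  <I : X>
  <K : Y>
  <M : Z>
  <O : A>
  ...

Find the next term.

First letter: letters move forward 2 places in the alphabet, so C, E, G, I, K, M, O → Q.
Second letter: U, V, W, X, Y, Z, A → B (letters move forward 1 place in the alphabet, wrapping Z→A).
Putting it together: <Q : B>.

<Q : B>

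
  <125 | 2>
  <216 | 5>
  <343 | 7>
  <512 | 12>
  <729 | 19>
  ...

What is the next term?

<1000 | 31>

First component: perfect cubes: 5³, 6³, 7³, …, so 125, 216, 343, 512, 729 → 1000.
Second component: each term is the sum of the two before it; 2, 5, 7, 12, 19 → 31.
So the next term is <1000 | 31>.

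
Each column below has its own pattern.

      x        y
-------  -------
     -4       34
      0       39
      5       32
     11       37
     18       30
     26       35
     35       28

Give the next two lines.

Column x goes -4, 0, 5, 11, 18, 26, 35 → 45 → 56 (differences are 4, 5, 6, … (increasing by 1 each time)).
Column y: 34, 39, 32, 37, 30, 35, 28 → 33 → 26 (alternating steps +5, −7, +5, −7, …).
So the next two lines are 45  33 and 56  26.

45  33; 56  26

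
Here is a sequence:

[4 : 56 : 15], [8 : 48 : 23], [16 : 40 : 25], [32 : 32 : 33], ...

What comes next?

[64 : 24 : 35]

First coordinate: ×2 each step; 4, 8, 16, 32 → 64.
Second coordinate: 56, 48, 40, 32 → 24 (−8 each step).
Third coordinate — alternating steps +8, +2, +8, +2, …: 15, 23, 25, 33 → 35.
Putting it together: [64 : 24 : 35].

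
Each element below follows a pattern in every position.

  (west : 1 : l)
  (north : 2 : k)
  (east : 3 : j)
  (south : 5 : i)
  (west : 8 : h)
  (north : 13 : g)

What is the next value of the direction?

Direction: west, north, east, south, west, north → east (repeats west → north → east → south).

east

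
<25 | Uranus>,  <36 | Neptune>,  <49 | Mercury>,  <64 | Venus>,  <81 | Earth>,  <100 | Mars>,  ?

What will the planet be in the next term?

For the planet, runs through the planets Mercury→Neptune: Uranus, Neptune, Mercury, Venus, Earth, Mars → Jupiter.

Jupiter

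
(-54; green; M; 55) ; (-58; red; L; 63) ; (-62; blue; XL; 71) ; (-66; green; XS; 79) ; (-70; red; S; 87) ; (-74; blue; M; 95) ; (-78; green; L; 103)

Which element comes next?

(-82; red; XL; 111)

First entry: −4 each step, so -54, -58, -62, -66, -70, -74, -78 → -82.
Colour — repeats green → red → blue: green, red, blue, green, red, blue, green → red.
Size — repeats M → L → XL → XS → S: M, L, XL, XS, S, M, L → XL.
For the fourth entry, +8 each step: 55, 63, 71, 79, 87, 95, 103 → 111.
Putting it together: (-82; red; XL; 111).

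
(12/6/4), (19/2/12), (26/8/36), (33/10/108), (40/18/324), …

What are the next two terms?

(47/28/972), (54/46/2916)

First entry goes 12, 19, 26, 33, 40 → 47 → 54 (+7 each step).
Second entry: each term is the sum of the two before it; 6, 2, 8, 10, 18 → 28 → 46.
Third entry: ×3 each step, so 4, 12, 36, 108, 324 → 972 → 2916.
Putting the parts together: (47/28/972) and then (54/46/2916).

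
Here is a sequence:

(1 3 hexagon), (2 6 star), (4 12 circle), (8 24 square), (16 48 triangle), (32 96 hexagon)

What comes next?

First coordinate: ×2 each step, so 1, 2, 4, 8, 16, 32 → 64.
Second coordinate: always 3 × the first coordinate, so 3, 6, 12, 24, 48, 96 → 192.
Shape: hexagon, star, circle, square, triangle, hexagon → star (repeats hexagon → star → circle → square → triangle).
Putting it together: (64 192 star).

(64 192 star)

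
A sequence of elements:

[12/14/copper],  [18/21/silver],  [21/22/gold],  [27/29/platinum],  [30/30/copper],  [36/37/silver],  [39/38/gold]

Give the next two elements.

[45/45/platinum], [48/46/copper]

First part: 12, 18, 21, 27, 30, 36, 39 → 45 → 48 (alternating steps +6, +3, +6, +3, …).
For the second part, alternating steps +7, +1, +7, +1, …: 14, 21, 22, 29, 30, 37, 38 → 45 → 46.
Metal goes copper, silver, gold, platinum, copper, silver, gold → platinum → copper (repeats copper → silver → gold → platinum).
So the next two elements are [45/45/platinum] and [48/46/copper].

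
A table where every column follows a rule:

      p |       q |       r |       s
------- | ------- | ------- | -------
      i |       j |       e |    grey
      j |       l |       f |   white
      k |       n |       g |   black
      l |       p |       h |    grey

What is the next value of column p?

Column p — letters move forward 1 place in the alphabet: i, j, k, l → m.

m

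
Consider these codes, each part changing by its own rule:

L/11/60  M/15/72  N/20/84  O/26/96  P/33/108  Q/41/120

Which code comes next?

R/50/132

Letter: L, M, N, O, P, Q → R (letters move forward 1 place in the alphabet).
Second component: 11, 15, 20, 26, 33, 41 → 50 (differences are 4, 5, 6, … (increasing by 1 each time)).
Third component: 60, 72, 84, 96, 108, 120 → 132 (+12 each step).
Combining the parts gives R/50/132.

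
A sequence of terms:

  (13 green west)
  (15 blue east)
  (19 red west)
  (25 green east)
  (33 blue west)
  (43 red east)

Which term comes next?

First component goes 13, 15, 19, 25, 33, 43 → 55 (differences are 2, 4, 6, … (increasing by 2 each time)).
Colour goes green, blue, red, green, blue, red → green (repeats green → blue → red).
Direction goes west, east, west, east, west, east → west (alternates west ↔ east).
So the next term is (55 green west).

(55 green west)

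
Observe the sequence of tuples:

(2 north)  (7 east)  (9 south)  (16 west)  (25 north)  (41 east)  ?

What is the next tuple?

First entry goes 2, 7, 9, 16, 25, 41 → 66 (each term is the sum of the two before it).
Direction: north, east, south, west, north, east → south (repeats north → east → south → west).
Putting it together: (66 south).

(66 south)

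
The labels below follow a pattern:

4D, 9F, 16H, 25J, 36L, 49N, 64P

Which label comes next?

81R

For the first component, perfect squares: 2², 3², 4², …: 4, 9, 16, 25, 36, 49, 64 → 81.
Letter: D, F, H, J, L, N, P → R (letters move forward 2 places in the alphabet).
Combining the parts gives 81R.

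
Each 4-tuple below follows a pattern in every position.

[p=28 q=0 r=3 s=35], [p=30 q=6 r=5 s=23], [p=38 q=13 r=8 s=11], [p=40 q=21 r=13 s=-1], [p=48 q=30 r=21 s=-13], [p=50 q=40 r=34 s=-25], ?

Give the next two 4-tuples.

[p=58 q=51 r=55 s=-37], [p=60 q=63 r=89 s=-49]

P — alternating steps +2, +8, +2, +8, …: 28, 30, 38, 40, 48, 50 → 58 → 60.
Q goes 0, 6, 13, 21, 30, 40 → 51 → 63 (differences are 6, 7, 8, … (increasing by 1 each time)).
For the r, each term is the sum of the two before it: 3, 5, 8, 13, 21, 34 → 55 → 89.
S: −12 each step, so 35, 23, 11, -1, -13, -25 → -37 → -49.
Putting the parts together: [p=58 q=51 r=55 s=-37] and then [p=60 q=63 r=89 s=-49].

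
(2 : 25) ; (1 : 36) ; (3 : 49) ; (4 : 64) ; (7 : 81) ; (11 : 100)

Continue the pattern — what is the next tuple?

First entry: each term is the sum of the two before it, so 2, 1, 3, 4, 7, 11 → 18.
For the second entry, perfect squares: 5², 6², 7², …: 25, 36, 49, 64, 81, 100 → 121.
Putting it together: (18 : 121).

(18 : 121)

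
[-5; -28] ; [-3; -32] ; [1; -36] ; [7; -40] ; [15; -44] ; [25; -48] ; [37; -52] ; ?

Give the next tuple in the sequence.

[51; -56]

For the first part, differences are 2, 4, 6, … (increasing by 2 each time): -5, -3, 1, 7, 15, 25, 37 → 51.
Second part — −4 each step: -28, -32, -36, -40, -44, -48, -52 → -56.
So the next tuple is [51; -56].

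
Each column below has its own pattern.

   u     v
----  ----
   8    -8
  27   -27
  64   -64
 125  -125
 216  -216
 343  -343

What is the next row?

512  -512

Column u: 8, 27, 64, 125, 216, 343 → 512 (perfect cubes: 2³, 3³, 4³, …).
Column v: always the negative of the column u, so -8, -27, -64, -125, -216, -343 → -512.
So the next row is 512  -512.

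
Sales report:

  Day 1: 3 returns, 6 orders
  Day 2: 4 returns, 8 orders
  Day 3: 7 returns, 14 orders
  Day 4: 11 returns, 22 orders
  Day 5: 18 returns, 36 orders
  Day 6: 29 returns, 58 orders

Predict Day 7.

47 returns, 94 orders

Returns: each term is the sum of the two before it; 3, 4, 7, 11, 18, 29 → 47.
Orders: always 2 × the returns; 6, 8, 14, 22, 36, 58 → 94.
Putting it together: 47 returns, 94 orders.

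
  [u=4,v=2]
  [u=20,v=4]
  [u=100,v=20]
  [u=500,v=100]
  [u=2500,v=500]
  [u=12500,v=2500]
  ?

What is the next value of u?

62500

U — ×5 each step: 4, 20, 100, 500, 2500, 12500 → 62500.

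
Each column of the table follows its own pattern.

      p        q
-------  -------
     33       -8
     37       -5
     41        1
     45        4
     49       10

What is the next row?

For the column p, +4 each step: 33, 37, 41, 45, 49 → 53.
Column q — alternating steps +3, +6, +3, +6, …: -8, -5, 1, 4, 10 → 13.
Putting it together: 53  13.

53  13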